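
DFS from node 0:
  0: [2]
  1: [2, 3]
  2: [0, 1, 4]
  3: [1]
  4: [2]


Visit 0, push [2]
Visit 2, push [4, 1]
Visit 1, push [3]
Visit 3, push []
Visit 4, push []

DFS order: [0, 2, 1, 3, 4]


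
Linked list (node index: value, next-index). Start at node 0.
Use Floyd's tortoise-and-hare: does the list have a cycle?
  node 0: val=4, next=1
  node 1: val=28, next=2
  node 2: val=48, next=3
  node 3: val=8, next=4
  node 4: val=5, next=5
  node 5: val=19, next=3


Floyd's tortoise (slow, +1) and hare (fast, +2):
  init: slow=0, fast=0
  step 1: slow=1, fast=2
  step 2: slow=2, fast=4
  step 3: slow=3, fast=3
  slow == fast at node 3: cycle detected

Cycle: yes


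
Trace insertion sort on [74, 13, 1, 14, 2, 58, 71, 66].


Initial: [74, 13, 1, 14, 2, 58, 71, 66]
Insert 13: [13, 74, 1, 14, 2, 58, 71, 66]
Insert 1: [1, 13, 74, 14, 2, 58, 71, 66]
Insert 14: [1, 13, 14, 74, 2, 58, 71, 66]
Insert 2: [1, 2, 13, 14, 74, 58, 71, 66]
Insert 58: [1, 2, 13, 14, 58, 74, 71, 66]
Insert 71: [1, 2, 13, 14, 58, 71, 74, 66]
Insert 66: [1, 2, 13, 14, 58, 66, 71, 74]

Sorted: [1, 2, 13, 14, 58, 66, 71, 74]


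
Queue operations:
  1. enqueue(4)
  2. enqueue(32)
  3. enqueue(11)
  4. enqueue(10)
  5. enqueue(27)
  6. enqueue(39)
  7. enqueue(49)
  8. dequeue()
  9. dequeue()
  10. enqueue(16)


enqueue(4) -> [4]
enqueue(32) -> [4, 32]
enqueue(11) -> [4, 32, 11]
enqueue(10) -> [4, 32, 11, 10]
enqueue(27) -> [4, 32, 11, 10, 27]
enqueue(39) -> [4, 32, 11, 10, 27, 39]
enqueue(49) -> [4, 32, 11, 10, 27, 39, 49]
dequeue()->4, [32, 11, 10, 27, 39, 49]
dequeue()->32, [11, 10, 27, 39, 49]
enqueue(16) -> [11, 10, 27, 39, 49, 16]

Final queue: [11, 10, 27, 39, 49, 16]


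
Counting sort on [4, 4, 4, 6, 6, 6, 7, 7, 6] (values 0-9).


Input: [4, 4, 4, 6, 6, 6, 7, 7, 6]
Counts: [0, 0, 0, 0, 3, 0, 4, 2, 0, 0]

Sorted: [4, 4, 4, 6, 6, 6, 6, 7, 7]


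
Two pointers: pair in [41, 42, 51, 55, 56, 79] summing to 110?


lo=0(41)+hi=5(79)=120
lo=0(41)+hi=4(56)=97
lo=1(42)+hi=4(56)=98
lo=2(51)+hi=4(56)=107
lo=3(55)+hi=4(56)=111

No pair found


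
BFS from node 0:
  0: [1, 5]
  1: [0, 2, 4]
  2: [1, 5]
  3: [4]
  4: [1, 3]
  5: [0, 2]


Visit 0, enqueue [1, 5]
Visit 1, enqueue [2, 4]
Visit 5, enqueue []
Visit 2, enqueue []
Visit 4, enqueue [3]
Visit 3, enqueue []

BFS order: [0, 1, 5, 2, 4, 3]


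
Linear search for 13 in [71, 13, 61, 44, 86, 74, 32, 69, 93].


i=0: 71!=13
i=1: 13==13 found!

Found at 1, 2 comps


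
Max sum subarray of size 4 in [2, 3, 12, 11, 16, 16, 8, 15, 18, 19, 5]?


[0:4]: 28
[1:5]: 42
[2:6]: 55
[3:7]: 51
[4:8]: 55
[5:9]: 57
[6:10]: 60
[7:11]: 57

Max: 60 at [6:10]


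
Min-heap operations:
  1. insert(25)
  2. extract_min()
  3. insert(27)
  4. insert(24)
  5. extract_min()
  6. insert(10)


insert(25) -> [25]
extract_min()->25, []
insert(27) -> [27]
insert(24) -> [24, 27]
extract_min()->24, [27]
insert(10) -> [10, 27]

Final heap: [10, 27]


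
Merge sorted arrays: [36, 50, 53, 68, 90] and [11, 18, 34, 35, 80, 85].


Take 11 from B
Take 18 from B
Take 34 from B
Take 35 from B
Take 36 from A
Take 50 from A
Take 53 from A
Take 68 from A
Take 80 from B
Take 85 from B

Merged: [11, 18, 34, 35, 36, 50, 53, 68, 80, 85, 90]


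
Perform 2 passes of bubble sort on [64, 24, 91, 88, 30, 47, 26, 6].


Initial: [64, 24, 91, 88, 30, 47, 26, 6]
Pass 1: [24, 64, 88, 30, 47, 26, 6, 91] (6 swaps)
Pass 2: [24, 64, 30, 47, 26, 6, 88, 91] (4 swaps)

After 2 passes: [24, 64, 30, 47, 26, 6, 88, 91]


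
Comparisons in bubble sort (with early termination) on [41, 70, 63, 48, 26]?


Algorithm: bubble sort (with early termination)
Input: [41, 70, 63, 48, 26]
Sorted: [26, 41, 48, 63, 70]

10


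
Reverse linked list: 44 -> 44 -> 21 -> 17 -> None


Step 1: curr=44, set curr.next=prev(None) | reversed so far: 44
Step 2: curr=44, set curr.next=prev(44) | reversed so far: 44 -> 44
Step 3: curr=21, set curr.next=prev(44) | reversed so far: 21 -> 44 -> 44
Step 4: curr=17, set curr.next=prev(21) | reversed so far: 17 -> 21 -> 44 -> 44

17 -> 21 -> 44 -> 44 -> None


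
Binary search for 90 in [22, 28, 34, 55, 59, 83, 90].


Step 1: lo=0, hi=6, mid=3, val=55
Step 2: lo=4, hi=6, mid=5, val=83
Step 3: lo=6, hi=6, mid=6, val=90

Found at index 6


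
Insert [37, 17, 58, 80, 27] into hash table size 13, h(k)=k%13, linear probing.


Insert 37: h=11 -> slot 11
Insert 17: h=4 -> slot 4
Insert 58: h=6 -> slot 6
Insert 80: h=2 -> slot 2
Insert 27: h=1 -> slot 1

Table: [None, 27, 80, None, 17, None, 58, None, None, None, None, 37, None]


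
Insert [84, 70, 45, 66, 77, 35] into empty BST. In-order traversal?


Insert 84: root
Insert 70: L from 84
Insert 45: L from 84 -> L from 70
Insert 66: L from 84 -> L from 70 -> R from 45
Insert 77: L from 84 -> R from 70
Insert 35: L from 84 -> L from 70 -> L from 45

In-order: [35, 45, 66, 70, 77, 84]


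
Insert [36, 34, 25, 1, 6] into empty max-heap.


Insert 36: [36]
Insert 34: [36, 34]
Insert 25: [36, 34, 25]
Insert 1: [36, 34, 25, 1]
Insert 6: [36, 34, 25, 1, 6]

Final heap: [36, 34, 25, 1, 6]


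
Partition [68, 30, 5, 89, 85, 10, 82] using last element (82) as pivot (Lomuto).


Pivot: 82
  68 <= 82: advance i (no swap)
  30 <= 82: advance i (no swap)
  5 <= 82: advance i (no swap)
  10 <= 82: swap -> [68, 30, 5, 10, 85, 89, 82]
Place pivot at 4: [68, 30, 5, 10, 82, 89, 85]

Partitioned: [68, 30, 5, 10, 82, 89, 85]


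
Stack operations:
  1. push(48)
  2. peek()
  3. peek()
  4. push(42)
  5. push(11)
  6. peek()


push(48) -> [48]
peek()->48
peek()->48
push(42) -> [48, 42]
push(11) -> [48, 42, 11]
peek()->11

Final stack: [48, 42, 11]


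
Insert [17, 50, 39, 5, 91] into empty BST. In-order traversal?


Insert 17: root
Insert 50: R from 17
Insert 39: R from 17 -> L from 50
Insert 5: L from 17
Insert 91: R from 17 -> R from 50

In-order: [5, 17, 39, 50, 91]


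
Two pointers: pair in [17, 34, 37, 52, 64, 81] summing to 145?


lo=0(17)+hi=5(81)=98
lo=1(34)+hi=5(81)=115
lo=2(37)+hi=5(81)=118
lo=3(52)+hi=5(81)=133
lo=4(64)+hi=5(81)=145

Yes: 64+81=145


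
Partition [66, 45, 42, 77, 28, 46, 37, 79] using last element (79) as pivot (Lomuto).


Pivot: 79
  66 <= 79: advance i (no swap)
  45 <= 79: advance i (no swap)
  42 <= 79: advance i (no swap)
  77 <= 79: advance i (no swap)
  28 <= 79: advance i (no swap)
  46 <= 79: advance i (no swap)
  37 <= 79: advance i (no swap)
Place pivot at 7: [66, 45, 42, 77, 28, 46, 37, 79]

Partitioned: [66, 45, 42, 77, 28, 46, 37, 79]


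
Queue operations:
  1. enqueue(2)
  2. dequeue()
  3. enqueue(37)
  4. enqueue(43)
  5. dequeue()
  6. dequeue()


enqueue(2) -> [2]
dequeue()->2, []
enqueue(37) -> [37]
enqueue(43) -> [37, 43]
dequeue()->37, [43]
dequeue()->43, []

Final queue: []


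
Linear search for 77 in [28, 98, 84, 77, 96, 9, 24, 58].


i=0: 28!=77
i=1: 98!=77
i=2: 84!=77
i=3: 77==77 found!

Found at 3, 4 comps


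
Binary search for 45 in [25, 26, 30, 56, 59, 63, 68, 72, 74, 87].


Step 1: lo=0, hi=9, mid=4, val=59
Step 2: lo=0, hi=3, mid=1, val=26
Step 3: lo=2, hi=3, mid=2, val=30
Step 4: lo=3, hi=3, mid=3, val=56

Not found


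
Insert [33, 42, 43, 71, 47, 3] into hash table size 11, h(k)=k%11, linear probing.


Insert 33: h=0 -> slot 0
Insert 42: h=9 -> slot 9
Insert 43: h=10 -> slot 10
Insert 71: h=5 -> slot 5
Insert 47: h=3 -> slot 3
Insert 3: h=3, 1 probes -> slot 4

Table: [33, None, None, 47, 3, 71, None, None, None, 42, 43]


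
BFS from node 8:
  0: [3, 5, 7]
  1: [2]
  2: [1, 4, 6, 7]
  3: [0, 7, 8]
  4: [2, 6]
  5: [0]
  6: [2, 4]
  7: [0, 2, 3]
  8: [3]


Visit 8, enqueue [3]
Visit 3, enqueue [0, 7]
Visit 0, enqueue [5]
Visit 7, enqueue [2]
Visit 5, enqueue []
Visit 2, enqueue [1, 4, 6]
Visit 1, enqueue []
Visit 4, enqueue []
Visit 6, enqueue []

BFS order: [8, 3, 0, 7, 5, 2, 1, 4, 6]


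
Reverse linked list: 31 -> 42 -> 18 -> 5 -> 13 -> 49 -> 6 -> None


Step 1: curr=31, set curr.next=prev(None) | reversed so far: 31
Step 2: curr=42, set curr.next=prev(31) | reversed so far: 42 -> 31
Step 3: curr=18, set curr.next=prev(42) | reversed so far: 18 -> 42 -> 31
Step 4: curr=5, set curr.next=prev(18) | reversed so far: 5 -> 18 -> 42 -> 31
Step 5: curr=13, set curr.next=prev(5) | reversed so far: 13 -> 5 -> 18 -> 42 -> 31
Step 6: curr=49, set curr.next=prev(13) | reversed so far: 49 -> 13 -> 5 -> 18 -> 42 -> 31
Step 7: curr=6, set curr.next=prev(49) | reversed so far: 6 -> 49 -> 13 -> 5 -> 18 -> 42 -> 31

6 -> 49 -> 13 -> 5 -> 18 -> 42 -> 31 -> None


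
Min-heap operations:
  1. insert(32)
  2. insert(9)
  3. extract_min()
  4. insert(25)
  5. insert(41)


insert(32) -> [32]
insert(9) -> [9, 32]
extract_min()->9, [32]
insert(25) -> [25, 32]
insert(41) -> [25, 32, 41]

Final heap: [25, 32, 41]


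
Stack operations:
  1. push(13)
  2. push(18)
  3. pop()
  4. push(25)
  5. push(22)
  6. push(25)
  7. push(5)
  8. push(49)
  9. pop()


push(13) -> [13]
push(18) -> [13, 18]
pop()->18, [13]
push(25) -> [13, 25]
push(22) -> [13, 25, 22]
push(25) -> [13, 25, 22, 25]
push(5) -> [13, 25, 22, 25, 5]
push(49) -> [13, 25, 22, 25, 5, 49]
pop()->49, [13, 25, 22, 25, 5]

Final stack: [13, 25, 22, 25, 5]


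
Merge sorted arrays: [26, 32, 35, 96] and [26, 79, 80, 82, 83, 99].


Take 26 from A
Take 26 from B
Take 32 from A
Take 35 from A
Take 79 from B
Take 80 from B
Take 82 from B
Take 83 from B
Take 96 from A

Merged: [26, 26, 32, 35, 79, 80, 82, 83, 96, 99]


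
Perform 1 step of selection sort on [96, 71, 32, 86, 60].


Initial: [96, 71, 32, 86, 60]
Step 1: min=32 at 2
  Swap: [32, 71, 96, 86, 60]

After 1 step: [32, 71, 96, 86, 60]


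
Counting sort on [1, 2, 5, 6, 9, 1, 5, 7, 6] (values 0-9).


Input: [1, 2, 5, 6, 9, 1, 5, 7, 6]
Counts: [0, 2, 1, 0, 0, 2, 2, 1, 0, 1]

Sorted: [1, 1, 2, 5, 5, 6, 6, 7, 9]


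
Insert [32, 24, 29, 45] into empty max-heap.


Insert 32: [32]
Insert 24: [32, 24]
Insert 29: [32, 24, 29]
Insert 45: [45, 32, 29, 24]

Final heap: [45, 32, 29, 24]


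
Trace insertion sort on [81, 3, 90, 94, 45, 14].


Initial: [81, 3, 90, 94, 45, 14]
Insert 3: [3, 81, 90, 94, 45, 14]
Insert 90: [3, 81, 90, 94, 45, 14]
Insert 94: [3, 81, 90, 94, 45, 14]
Insert 45: [3, 45, 81, 90, 94, 14]
Insert 14: [3, 14, 45, 81, 90, 94]

Sorted: [3, 14, 45, 81, 90, 94]


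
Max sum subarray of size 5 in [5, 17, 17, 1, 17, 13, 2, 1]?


[0:5]: 57
[1:6]: 65
[2:7]: 50
[3:8]: 34

Max: 65 at [1:6]


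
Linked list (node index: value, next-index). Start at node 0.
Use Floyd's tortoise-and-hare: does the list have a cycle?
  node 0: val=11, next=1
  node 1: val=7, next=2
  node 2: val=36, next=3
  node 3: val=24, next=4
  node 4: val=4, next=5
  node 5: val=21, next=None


Floyd's tortoise (slow, +1) and hare (fast, +2):
  init: slow=0, fast=0
  step 1: slow=1, fast=2
  step 2: slow=2, fast=4
  step 3: fast 4->5->None, no cycle

Cycle: no


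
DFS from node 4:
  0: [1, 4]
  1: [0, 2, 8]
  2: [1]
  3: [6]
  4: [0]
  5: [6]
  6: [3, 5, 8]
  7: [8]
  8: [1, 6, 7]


Visit 4, push [0]
Visit 0, push [1]
Visit 1, push [8, 2]
Visit 2, push []
Visit 8, push [7, 6]
Visit 6, push [5, 3]
Visit 3, push []
Visit 5, push []
Visit 7, push []

DFS order: [4, 0, 1, 2, 8, 6, 3, 5, 7]


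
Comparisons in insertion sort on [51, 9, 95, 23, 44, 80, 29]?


Algorithm: insertion sort
Input: [51, 9, 95, 23, 44, 80, 29]
Sorted: [9, 23, 29, 44, 51, 80, 95]

15


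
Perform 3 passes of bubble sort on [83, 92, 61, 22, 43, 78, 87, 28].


Initial: [83, 92, 61, 22, 43, 78, 87, 28]
Pass 1: [83, 61, 22, 43, 78, 87, 28, 92] (6 swaps)
Pass 2: [61, 22, 43, 78, 83, 28, 87, 92] (5 swaps)
Pass 3: [22, 43, 61, 78, 28, 83, 87, 92] (3 swaps)

After 3 passes: [22, 43, 61, 78, 28, 83, 87, 92]


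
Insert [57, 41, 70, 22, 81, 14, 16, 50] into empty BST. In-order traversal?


Insert 57: root
Insert 41: L from 57
Insert 70: R from 57
Insert 22: L from 57 -> L from 41
Insert 81: R from 57 -> R from 70
Insert 14: L from 57 -> L from 41 -> L from 22
Insert 16: L from 57 -> L from 41 -> L from 22 -> R from 14
Insert 50: L from 57 -> R from 41

In-order: [14, 16, 22, 41, 50, 57, 70, 81]


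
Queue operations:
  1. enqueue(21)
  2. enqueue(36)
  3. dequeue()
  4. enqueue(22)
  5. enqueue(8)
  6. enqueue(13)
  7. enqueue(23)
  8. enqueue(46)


enqueue(21) -> [21]
enqueue(36) -> [21, 36]
dequeue()->21, [36]
enqueue(22) -> [36, 22]
enqueue(8) -> [36, 22, 8]
enqueue(13) -> [36, 22, 8, 13]
enqueue(23) -> [36, 22, 8, 13, 23]
enqueue(46) -> [36, 22, 8, 13, 23, 46]

Final queue: [36, 22, 8, 13, 23, 46]


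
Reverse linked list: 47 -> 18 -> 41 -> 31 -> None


Step 1: curr=47, set curr.next=prev(None) | reversed so far: 47
Step 2: curr=18, set curr.next=prev(47) | reversed so far: 18 -> 47
Step 3: curr=41, set curr.next=prev(18) | reversed so far: 41 -> 18 -> 47
Step 4: curr=31, set curr.next=prev(41) | reversed so far: 31 -> 41 -> 18 -> 47

31 -> 41 -> 18 -> 47 -> None


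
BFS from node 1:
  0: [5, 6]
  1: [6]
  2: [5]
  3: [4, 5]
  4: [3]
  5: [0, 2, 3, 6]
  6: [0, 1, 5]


Visit 1, enqueue [6]
Visit 6, enqueue [0, 5]
Visit 0, enqueue []
Visit 5, enqueue [2, 3]
Visit 2, enqueue []
Visit 3, enqueue [4]
Visit 4, enqueue []

BFS order: [1, 6, 0, 5, 2, 3, 4]


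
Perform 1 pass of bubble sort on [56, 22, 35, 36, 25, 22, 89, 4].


Initial: [56, 22, 35, 36, 25, 22, 89, 4]
Pass 1: [22, 35, 36, 25, 22, 56, 4, 89] (6 swaps)

After 1 pass: [22, 35, 36, 25, 22, 56, 4, 89]


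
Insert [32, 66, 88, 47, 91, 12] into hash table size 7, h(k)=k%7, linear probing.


Insert 32: h=4 -> slot 4
Insert 66: h=3 -> slot 3
Insert 88: h=4, 1 probes -> slot 5
Insert 47: h=5, 1 probes -> slot 6
Insert 91: h=0 -> slot 0
Insert 12: h=5, 3 probes -> slot 1

Table: [91, 12, None, 66, 32, 88, 47]


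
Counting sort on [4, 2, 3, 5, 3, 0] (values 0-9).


Input: [4, 2, 3, 5, 3, 0]
Counts: [1, 0, 1, 2, 1, 1, 0, 0, 0, 0]

Sorted: [0, 2, 3, 3, 4, 5]


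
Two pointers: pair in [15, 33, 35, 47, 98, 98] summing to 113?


lo=0(15)+hi=5(98)=113

Yes: 15+98=113


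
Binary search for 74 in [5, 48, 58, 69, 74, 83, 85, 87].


Step 1: lo=0, hi=7, mid=3, val=69
Step 2: lo=4, hi=7, mid=5, val=83
Step 3: lo=4, hi=4, mid=4, val=74

Found at index 4


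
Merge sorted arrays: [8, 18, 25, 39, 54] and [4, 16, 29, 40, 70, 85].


Take 4 from B
Take 8 from A
Take 16 from B
Take 18 from A
Take 25 from A
Take 29 from B
Take 39 from A
Take 40 from B
Take 54 from A

Merged: [4, 8, 16, 18, 25, 29, 39, 40, 54, 70, 85]


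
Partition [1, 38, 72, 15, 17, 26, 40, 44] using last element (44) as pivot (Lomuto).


Pivot: 44
  1 <= 44: advance i (no swap)
  38 <= 44: advance i (no swap)
  15 <= 44: swap -> [1, 38, 15, 72, 17, 26, 40, 44]
  17 <= 44: swap -> [1, 38, 15, 17, 72, 26, 40, 44]
  26 <= 44: swap -> [1, 38, 15, 17, 26, 72, 40, 44]
  40 <= 44: swap -> [1, 38, 15, 17, 26, 40, 72, 44]
Place pivot at 6: [1, 38, 15, 17, 26, 40, 44, 72]

Partitioned: [1, 38, 15, 17, 26, 40, 44, 72]


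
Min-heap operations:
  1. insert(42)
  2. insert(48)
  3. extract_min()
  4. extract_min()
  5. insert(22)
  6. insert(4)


insert(42) -> [42]
insert(48) -> [42, 48]
extract_min()->42, [48]
extract_min()->48, []
insert(22) -> [22]
insert(4) -> [4, 22]

Final heap: [4, 22]


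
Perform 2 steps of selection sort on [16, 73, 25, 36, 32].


Initial: [16, 73, 25, 36, 32]
Step 1: min=16 at 0
  Swap: [16, 73, 25, 36, 32]
Step 2: min=25 at 2
  Swap: [16, 25, 73, 36, 32]

After 2 steps: [16, 25, 73, 36, 32]


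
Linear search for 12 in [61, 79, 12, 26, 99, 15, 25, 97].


i=0: 61!=12
i=1: 79!=12
i=2: 12==12 found!

Found at 2, 3 comps


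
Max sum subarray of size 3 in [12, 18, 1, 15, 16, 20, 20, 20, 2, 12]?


[0:3]: 31
[1:4]: 34
[2:5]: 32
[3:6]: 51
[4:7]: 56
[5:8]: 60
[6:9]: 42
[7:10]: 34

Max: 60 at [5:8]


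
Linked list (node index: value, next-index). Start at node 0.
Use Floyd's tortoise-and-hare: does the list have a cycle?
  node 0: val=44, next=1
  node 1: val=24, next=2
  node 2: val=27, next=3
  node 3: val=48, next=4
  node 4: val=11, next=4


Floyd's tortoise (slow, +1) and hare (fast, +2):
  init: slow=0, fast=0
  step 1: slow=1, fast=2
  step 2: slow=2, fast=4
  step 3: slow=3, fast=4
  step 4: slow=4, fast=4
  slow == fast at node 4: cycle detected

Cycle: yes


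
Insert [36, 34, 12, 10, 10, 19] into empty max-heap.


Insert 36: [36]
Insert 34: [36, 34]
Insert 12: [36, 34, 12]
Insert 10: [36, 34, 12, 10]
Insert 10: [36, 34, 12, 10, 10]
Insert 19: [36, 34, 19, 10, 10, 12]

Final heap: [36, 34, 19, 10, 10, 12]


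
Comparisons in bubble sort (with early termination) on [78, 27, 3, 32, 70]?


Algorithm: bubble sort (with early termination)
Input: [78, 27, 3, 32, 70]
Sorted: [3, 27, 32, 70, 78]

9


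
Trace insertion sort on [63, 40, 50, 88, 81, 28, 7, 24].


Initial: [63, 40, 50, 88, 81, 28, 7, 24]
Insert 40: [40, 63, 50, 88, 81, 28, 7, 24]
Insert 50: [40, 50, 63, 88, 81, 28, 7, 24]
Insert 88: [40, 50, 63, 88, 81, 28, 7, 24]
Insert 81: [40, 50, 63, 81, 88, 28, 7, 24]
Insert 28: [28, 40, 50, 63, 81, 88, 7, 24]
Insert 7: [7, 28, 40, 50, 63, 81, 88, 24]
Insert 24: [7, 24, 28, 40, 50, 63, 81, 88]

Sorted: [7, 24, 28, 40, 50, 63, 81, 88]


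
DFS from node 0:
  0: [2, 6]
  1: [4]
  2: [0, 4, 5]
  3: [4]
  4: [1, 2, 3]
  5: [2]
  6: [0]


Visit 0, push [6, 2]
Visit 2, push [5, 4]
Visit 4, push [3, 1]
Visit 1, push []
Visit 3, push []
Visit 5, push []
Visit 6, push []

DFS order: [0, 2, 4, 1, 3, 5, 6]


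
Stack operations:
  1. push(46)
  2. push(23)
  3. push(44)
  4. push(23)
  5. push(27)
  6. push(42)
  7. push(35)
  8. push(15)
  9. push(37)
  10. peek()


push(46) -> [46]
push(23) -> [46, 23]
push(44) -> [46, 23, 44]
push(23) -> [46, 23, 44, 23]
push(27) -> [46, 23, 44, 23, 27]
push(42) -> [46, 23, 44, 23, 27, 42]
push(35) -> [46, 23, 44, 23, 27, 42, 35]
push(15) -> [46, 23, 44, 23, 27, 42, 35, 15]
push(37) -> [46, 23, 44, 23, 27, 42, 35, 15, 37]
peek()->37

Final stack: [46, 23, 44, 23, 27, 42, 35, 15, 37]


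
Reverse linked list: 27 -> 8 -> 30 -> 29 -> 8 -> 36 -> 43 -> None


Step 1: curr=27, set curr.next=prev(None) | reversed so far: 27
Step 2: curr=8, set curr.next=prev(27) | reversed so far: 8 -> 27
Step 3: curr=30, set curr.next=prev(8) | reversed so far: 30 -> 8 -> 27
Step 4: curr=29, set curr.next=prev(30) | reversed so far: 29 -> 30 -> 8 -> 27
Step 5: curr=8, set curr.next=prev(29) | reversed so far: 8 -> 29 -> 30 -> 8 -> 27
Step 6: curr=36, set curr.next=prev(8) | reversed so far: 36 -> 8 -> 29 -> 30 -> 8 -> 27
Step 7: curr=43, set curr.next=prev(36) | reversed so far: 43 -> 36 -> 8 -> 29 -> 30 -> 8 -> 27

43 -> 36 -> 8 -> 29 -> 30 -> 8 -> 27 -> None


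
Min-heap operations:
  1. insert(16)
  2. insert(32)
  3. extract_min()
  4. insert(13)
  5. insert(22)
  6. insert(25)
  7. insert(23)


insert(16) -> [16]
insert(32) -> [16, 32]
extract_min()->16, [32]
insert(13) -> [13, 32]
insert(22) -> [13, 32, 22]
insert(25) -> [13, 25, 22, 32]
insert(23) -> [13, 23, 22, 32, 25]

Final heap: [13, 23, 22, 32, 25]


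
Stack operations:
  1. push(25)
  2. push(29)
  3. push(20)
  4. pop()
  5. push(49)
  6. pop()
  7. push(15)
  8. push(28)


push(25) -> [25]
push(29) -> [25, 29]
push(20) -> [25, 29, 20]
pop()->20, [25, 29]
push(49) -> [25, 29, 49]
pop()->49, [25, 29]
push(15) -> [25, 29, 15]
push(28) -> [25, 29, 15, 28]

Final stack: [25, 29, 15, 28]


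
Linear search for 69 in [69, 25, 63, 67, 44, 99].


i=0: 69==69 found!

Found at 0, 1 comps


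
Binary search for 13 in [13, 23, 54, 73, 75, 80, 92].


Step 1: lo=0, hi=6, mid=3, val=73
Step 2: lo=0, hi=2, mid=1, val=23
Step 3: lo=0, hi=0, mid=0, val=13

Found at index 0


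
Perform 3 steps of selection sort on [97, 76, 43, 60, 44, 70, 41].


Initial: [97, 76, 43, 60, 44, 70, 41]
Step 1: min=41 at 6
  Swap: [41, 76, 43, 60, 44, 70, 97]
Step 2: min=43 at 2
  Swap: [41, 43, 76, 60, 44, 70, 97]
Step 3: min=44 at 4
  Swap: [41, 43, 44, 60, 76, 70, 97]

After 3 steps: [41, 43, 44, 60, 76, 70, 97]


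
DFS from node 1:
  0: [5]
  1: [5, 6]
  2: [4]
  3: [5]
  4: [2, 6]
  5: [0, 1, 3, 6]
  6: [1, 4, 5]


Visit 1, push [6, 5]
Visit 5, push [6, 3, 0]
Visit 0, push []
Visit 3, push []
Visit 6, push [4]
Visit 4, push [2]
Visit 2, push []

DFS order: [1, 5, 0, 3, 6, 4, 2]


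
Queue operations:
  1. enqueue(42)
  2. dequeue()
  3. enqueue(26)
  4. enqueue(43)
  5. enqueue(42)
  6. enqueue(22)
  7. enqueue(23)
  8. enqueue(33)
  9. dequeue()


enqueue(42) -> [42]
dequeue()->42, []
enqueue(26) -> [26]
enqueue(43) -> [26, 43]
enqueue(42) -> [26, 43, 42]
enqueue(22) -> [26, 43, 42, 22]
enqueue(23) -> [26, 43, 42, 22, 23]
enqueue(33) -> [26, 43, 42, 22, 23, 33]
dequeue()->26, [43, 42, 22, 23, 33]

Final queue: [43, 42, 22, 23, 33]


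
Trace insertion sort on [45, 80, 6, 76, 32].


Initial: [45, 80, 6, 76, 32]
Insert 80: [45, 80, 6, 76, 32]
Insert 6: [6, 45, 80, 76, 32]
Insert 76: [6, 45, 76, 80, 32]
Insert 32: [6, 32, 45, 76, 80]

Sorted: [6, 32, 45, 76, 80]


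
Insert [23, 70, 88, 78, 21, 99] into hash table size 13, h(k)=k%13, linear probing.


Insert 23: h=10 -> slot 10
Insert 70: h=5 -> slot 5
Insert 88: h=10, 1 probes -> slot 11
Insert 78: h=0 -> slot 0
Insert 21: h=8 -> slot 8
Insert 99: h=8, 1 probes -> slot 9

Table: [78, None, None, None, None, 70, None, None, 21, 99, 23, 88, None]


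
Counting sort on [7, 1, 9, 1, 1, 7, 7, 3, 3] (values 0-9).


Input: [7, 1, 9, 1, 1, 7, 7, 3, 3]
Counts: [0, 3, 0, 2, 0, 0, 0, 3, 0, 1]

Sorted: [1, 1, 1, 3, 3, 7, 7, 7, 9]


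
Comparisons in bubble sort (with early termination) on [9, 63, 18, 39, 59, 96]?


Algorithm: bubble sort (with early termination)
Input: [9, 63, 18, 39, 59, 96]
Sorted: [9, 18, 39, 59, 63, 96]

9


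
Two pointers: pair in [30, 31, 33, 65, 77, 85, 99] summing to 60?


lo=0(30)+hi=6(99)=129
lo=0(30)+hi=5(85)=115
lo=0(30)+hi=4(77)=107
lo=0(30)+hi=3(65)=95
lo=0(30)+hi=2(33)=63
lo=0(30)+hi=1(31)=61

No pair found


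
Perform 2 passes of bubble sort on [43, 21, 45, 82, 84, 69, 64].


Initial: [43, 21, 45, 82, 84, 69, 64]
Pass 1: [21, 43, 45, 82, 69, 64, 84] (3 swaps)
Pass 2: [21, 43, 45, 69, 64, 82, 84] (2 swaps)

After 2 passes: [21, 43, 45, 69, 64, 82, 84]


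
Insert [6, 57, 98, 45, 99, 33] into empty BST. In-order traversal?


Insert 6: root
Insert 57: R from 6
Insert 98: R from 6 -> R from 57
Insert 45: R from 6 -> L from 57
Insert 99: R from 6 -> R from 57 -> R from 98
Insert 33: R from 6 -> L from 57 -> L from 45

In-order: [6, 33, 45, 57, 98, 99]


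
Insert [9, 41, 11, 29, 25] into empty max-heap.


Insert 9: [9]
Insert 41: [41, 9]
Insert 11: [41, 9, 11]
Insert 29: [41, 29, 11, 9]
Insert 25: [41, 29, 11, 9, 25]

Final heap: [41, 29, 11, 9, 25]


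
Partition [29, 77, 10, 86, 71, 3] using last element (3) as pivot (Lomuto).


Pivot: 3
Place pivot at 0: [3, 77, 10, 86, 71, 29]

Partitioned: [3, 77, 10, 86, 71, 29]


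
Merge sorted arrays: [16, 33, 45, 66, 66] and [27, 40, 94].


Take 16 from A
Take 27 from B
Take 33 from A
Take 40 from B
Take 45 from A
Take 66 from A
Take 66 from A

Merged: [16, 27, 33, 40, 45, 66, 66, 94]


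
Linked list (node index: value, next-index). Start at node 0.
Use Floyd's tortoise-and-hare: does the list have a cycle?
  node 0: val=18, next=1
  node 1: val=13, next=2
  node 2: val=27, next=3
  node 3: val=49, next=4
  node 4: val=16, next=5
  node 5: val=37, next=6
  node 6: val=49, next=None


Floyd's tortoise (slow, +1) and hare (fast, +2):
  init: slow=0, fast=0
  step 1: slow=1, fast=2
  step 2: slow=2, fast=4
  step 3: slow=3, fast=6
  step 4: fast -> None, no cycle

Cycle: no


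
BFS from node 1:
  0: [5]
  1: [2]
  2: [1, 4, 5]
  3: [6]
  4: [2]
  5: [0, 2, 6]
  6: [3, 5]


Visit 1, enqueue [2]
Visit 2, enqueue [4, 5]
Visit 4, enqueue []
Visit 5, enqueue [0, 6]
Visit 0, enqueue []
Visit 6, enqueue [3]
Visit 3, enqueue []

BFS order: [1, 2, 4, 5, 0, 6, 3]


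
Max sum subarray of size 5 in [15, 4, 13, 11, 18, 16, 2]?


[0:5]: 61
[1:6]: 62
[2:7]: 60

Max: 62 at [1:6]


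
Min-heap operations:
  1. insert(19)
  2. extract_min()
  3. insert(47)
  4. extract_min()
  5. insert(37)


insert(19) -> [19]
extract_min()->19, []
insert(47) -> [47]
extract_min()->47, []
insert(37) -> [37]

Final heap: [37]


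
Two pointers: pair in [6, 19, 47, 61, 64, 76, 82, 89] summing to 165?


lo=0(6)+hi=7(89)=95
lo=1(19)+hi=7(89)=108
lo=2(47)+hi=7(89)=136
lo=3(61)+hi=7(89)=150
lo=4(64)+hi=7(89)=153
lo=5(76)+hi=7(89)=165

Yes: 76+89=165


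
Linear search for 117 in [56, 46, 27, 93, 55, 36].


i=0: 56!=117
i=1: 46!=117
i=2: 27!=117
i=3: 93!=117
i=4: 55!=117
i=5: 36!=117

Not found, 6 comps


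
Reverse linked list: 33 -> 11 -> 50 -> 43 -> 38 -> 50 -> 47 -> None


Step 1: curr=33, set curr.next=prev(None) | reversed so far: 33
Step 2: curr=11, set curr.next=prev(33) | reversed so far: 11 -> 33
Step 3: curr=50, set curr.next=prev(11) | reversed so far: 50 -> 11 -> 33
Step 4: curr=43, set curr.next=prev(50) | reversed so far: 43 -> 50 -> 11 -> 33
Step 5: curr=38, set curr.next=prev(43) | reversed so far: 38 -> 43 -> 50 -> 11 -> 33
Step 6: curr=50, set curr.next=prev(38) | reversed so far: 50 -> 38 -> 43 -> 50 -> 11 -> 33
Step 7: curr=47, set curr.next=prev(50) | reversed so far: 47 -> 50 -> 38 -> 43 -> 50 -> 11 -> 33

47 -> 50 -> 38 -> 43 -> 50 -> 11 -> 33 -> None


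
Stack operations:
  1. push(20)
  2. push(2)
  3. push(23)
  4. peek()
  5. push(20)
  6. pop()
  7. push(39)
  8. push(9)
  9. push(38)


push(20) -> [20]
push(2) -> [20, 2]
push(23) -> [20, 2, 23]
peek()->23
push(20) -> [20, 2, 23, 20]
pop()->20, [20, 2, 23]
push(39) -> [20, 2, 23, 39]
push(9) -> [20, 2, 23, 39, 9]
push(38) -> [20, 2, 23, 39, 9, 38]

Final stack: [20, 2, 23, 39, 9, 38]


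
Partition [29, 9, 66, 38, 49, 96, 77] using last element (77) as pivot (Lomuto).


Pivot: 77
  29 <= 77: advance i (no swap)
  9 <= 77: advance i (no swap)
  66 <= 77: advance i (no swap)
  38 <= 77: advance i (no swap)
  49 <= 77: advance i (no swap)
Place pivot at 5: [29, 9, 66, 38, 49, 77, 96]

Partitioned: [29, 9, 66, 38, 49, 77, 96]


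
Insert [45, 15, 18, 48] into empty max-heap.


Insert 45: [45]
Insert 15: [45, 15]
Insert 18: [45, 15, 18]
Insert 48: [48, 45, 18, 15]

Final heap: [48, 45, 18, 15]


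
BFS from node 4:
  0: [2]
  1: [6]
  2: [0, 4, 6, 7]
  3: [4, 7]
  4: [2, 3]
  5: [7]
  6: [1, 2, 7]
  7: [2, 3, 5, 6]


Visit 4, enqueue [2, 3]
Visit 2, enqueue [0, 6, 7]
Visit 3, enqueue []
Visit 0, enqueue []
Visit 6, enqueue [1]
Visit 7, enqueue [5]
Visit 1, enqueue []
Visit 5, enqueue []

BFS order: [4, 2, 3, 0, 6, 7, 1, 5]


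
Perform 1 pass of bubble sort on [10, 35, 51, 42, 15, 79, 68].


Initial: [10, 35, 51, 42, 15, 79, 68]
Pass 1: [10, 35, 42, 15, 51, 68, 79] (3 swaps)

After 1 pass: [10, 35, 42, 15, 51, 68, 79]


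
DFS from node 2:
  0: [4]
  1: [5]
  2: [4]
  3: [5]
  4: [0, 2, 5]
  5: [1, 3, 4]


Visit 2, push [4]
Visit 4, push [5, 0]
Visit 0, push []
Visit 5, push [3, 1]
Visit 1, push []
Visit 3, push []

DFS order: [2, 4, 0, 5, 1, 3]


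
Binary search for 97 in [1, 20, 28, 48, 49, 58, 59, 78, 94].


Step 1: lo=0, hi=8, mid=4, val=49
Step 2: lo=5, hi=8, mid=6, val=59
Step 3: lo=7, hi=8, mid=7, val=78
Step 4: lo=8, hi=8, mid=8, val=94

Not found


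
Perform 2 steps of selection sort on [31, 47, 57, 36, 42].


Initial: [31, 47, 57, 36, 42]
Step 1: min=31 at 0
  Swap: [31, 47, 57, 36, 42]
Step 2: min=36 at 3
  Swap: [31, 36, 57, 47, 42]

After 2 steps: [31, 36, 57, 47, 42]


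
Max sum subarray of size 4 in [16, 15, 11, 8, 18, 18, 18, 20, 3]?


[0:4]: 50
[1:5]: 52
[2:6]: 55
[3:7]: 62
[4:8]: 74
[5:9]: 59

Max: 74 at [4:8]


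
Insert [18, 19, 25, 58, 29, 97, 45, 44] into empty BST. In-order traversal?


Insert 18: root
Insert 19: R from 18
Insert 25: R from 18 -> R from 19
Insert 58: R from 18 -> R from 19 -> R from 25
Insert 29: R from 18 -> R from 19 -> R from 25 -> L from 58
Insert 97: R from 18 -> R from 19 -> R from 25 -> R from 58
Insert 45: R from 18 -> R from 19 -> R from 25 -> L from 58 -> R from 29
Insert 44: R from 18 -> R from 19 -> R from 25 -> L from 58 -> R from 29 -> L from 45

In-order: [18, 19, 25, 29, 44, 45, 58, 97]


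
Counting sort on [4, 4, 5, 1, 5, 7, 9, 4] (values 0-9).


Input: [4, 4, 5, 1, 5, 7, 9, 4]
Counts: [0, 1, 0, 0, 3, 2, 0, 1, 0, 1]

Sorted: [1, 4, 4, 4, 5, 5, 7, 9]


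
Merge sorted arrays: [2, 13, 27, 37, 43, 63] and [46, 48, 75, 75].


Take 2 from A
Take 13 from A
Take 27 from A
Take 37 from A
Take 43 from A
Take 46 from B
Take 48 from B
Take 63 from A

Merged: [2, 13, 27, 37, 43, 46, 48, 63, 75, 75]


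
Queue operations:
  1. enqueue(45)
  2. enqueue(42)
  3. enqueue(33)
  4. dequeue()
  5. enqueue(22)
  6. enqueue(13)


enqueue(45) -> [45]
enqueue(42) -> [45, 42]
enqueue(33) -> [45, 42, 33]
dequeue()->45, [42, 33]
enqueue(22) -> [42, 33, 22]
enqueue(13) -> [42, 33, 22, 13]

Final queue: [42, 33, 22, 13]


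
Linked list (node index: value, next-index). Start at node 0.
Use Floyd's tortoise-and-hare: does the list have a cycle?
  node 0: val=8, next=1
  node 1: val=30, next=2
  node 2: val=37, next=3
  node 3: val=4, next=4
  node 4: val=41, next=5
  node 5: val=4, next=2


Floyd's tortoise (slow, +1) and hare (fast, +2):
  init: slow=0, fast=0
  step 1: slow=1, fast=2
  step 2: slow=2, fast=4
  step 3: slow=3, fast=2
  step 4: slow=4, fast=4
  slow == fast at node 4: cycle detected

Cycle: yes


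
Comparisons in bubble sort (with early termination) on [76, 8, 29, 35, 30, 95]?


Algorithm: bubble sort (with early termination)
Input: [76, 8, 29, 35, 30, 95]
Sorted: [8, 29, 30, 35, 76, 95]

12


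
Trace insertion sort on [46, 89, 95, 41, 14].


Initial: [46, 89, 95, 41, 14]
Insert 89: [46, 89, 95, 41, 14]
Insert 95: [46, 89, 95, 41, 14]
Insert 41: [41, 46, 89, 95, 14]
Insert 14: [14, 41, 46, 89, 95]

Sorted: [14, 41, 46, 89, 95]


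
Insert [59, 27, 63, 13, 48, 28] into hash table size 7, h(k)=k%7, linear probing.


Insert 59: h=3 -> slot 3
Insert 27: h=6 -> slot 6
Insert 63: h=0 -> slot 0
Insert 13: h=6, 2 probes -> slot 1
Insert 48: h=6, 3 probes -> slot 2
Insert 28: h=0, 4 probes -> slot 4

Table: [63, 13, 48, 59, 28, None, 27]


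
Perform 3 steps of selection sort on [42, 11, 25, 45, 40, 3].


Initial: [42, 11, 25, 45, 40, 3]
Step 1: min=3 at 5
  Swap: [3, 11, 25, 45, 40, 42]
Step 2: min=11 at 1
  Swap: [3, 11, 25, 45, 40, 42]
Step 3: min=25 at 2
  Swap: [3, 11, 25, 45, 40, 42]

After 3 steps: [3, 11, 25, 45, 40, 42]


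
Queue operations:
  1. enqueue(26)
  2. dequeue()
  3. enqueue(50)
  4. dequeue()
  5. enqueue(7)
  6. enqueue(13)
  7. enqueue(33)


enqueue(26) -> [26]
dequeue()->26, []
enqueue(50) -> [50]
dequeue()->50, []
enqueue(7) -> [7]
enqueue(13) -> [7, 13]
enqueue(33) -> [7, 13, 33]

Final queue: [7, 13, 33]


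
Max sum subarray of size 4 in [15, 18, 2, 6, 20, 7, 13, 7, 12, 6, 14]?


[0:4]: 41
[1:5]: 46
[2:6]: 35
[3:7]: 46
[4:8]: 47
[5:9]: 39
[6:10]: 38
[7:11]: 39

Max: 47 at [4:8]


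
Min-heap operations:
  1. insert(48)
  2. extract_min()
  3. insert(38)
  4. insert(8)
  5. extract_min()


insert(48) -> [48]
extract_min()->48, []
insert(38) -> [38]
insert(8) -> [8, 38]
extract_min()->8, [38]

Final heap: [38]


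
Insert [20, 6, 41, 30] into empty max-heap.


Insert 20: [20]
Insert 6: [20, 6]
Insert 41: [41, 6, 20]
Insert 30: [41, 30, 20, 6]

Final heap: [41, 30, 20, 6]


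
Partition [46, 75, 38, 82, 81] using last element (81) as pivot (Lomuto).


Pivot: 81
  46 <= 81: advance i (no swap)
  75 <= 81: advance i (no swap)
  38 <= 81: advance i (no swap)
Place pivot at 3: [46, 75, 38, 81, 82]

Partitioned: [46, 75, 38, 81, 82]


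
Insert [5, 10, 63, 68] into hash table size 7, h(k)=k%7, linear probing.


Insert 5: h=5 -> slot 5
Insert 10: h=3 -> slot 3
Insert 63: h=0 -> slot 0
Insert 68: h=5, 1 probes -> slot 6

Table: [63, None, None, 10, None, 5, 68]


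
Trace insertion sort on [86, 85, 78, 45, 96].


Initial: [86, 85, 78, 45, 96]
Insert 85: [85, 86, 78, 45, 96]
Insert 78: [78, 85, 86, 45, 96]
Insert 45: [45, 78, 85, 86, 96]
Insert 96: [45, 78, 85, 86, 96]

Sorted: [45, 78, 85, 86, 96]


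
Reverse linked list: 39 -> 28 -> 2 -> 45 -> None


Step 1: curr=39, set curr.next=prev(None) | reversed so far: 39
Step 2: curr=28, set curr.next=prev(39) | reversed so far: 28 -> 39
Step 3: curr=2, set curr.next=prev(28) | reversed so far: 2 -> 28 -> 39
Step 4: curr=45, set curr.next=prev(2) | reversed so far: 45 -> 2 -> 28 -> 39

45 -> 2 -> 28 -> 39 -> None


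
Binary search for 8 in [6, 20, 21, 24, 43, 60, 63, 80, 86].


Step 1: lo=0, hi=8, mid=4, val=43
Step 2: lo=0, hi=3, mid=1, val=20
Step 3: lo=0, hi=0, mid=0, val=6

Not found


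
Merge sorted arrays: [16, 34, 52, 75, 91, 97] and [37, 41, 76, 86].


Take 16 from A
Take 34 from A
Take 37 from B
Take 41 from B
Take 52 from A
Take 75 from A
Take 76 from B
Take 86 from B

Merged: [16, 34, 37, 41, 52, 75, 76, 86, 91, 97]


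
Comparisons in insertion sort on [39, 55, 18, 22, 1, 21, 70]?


Algorithm: insertion sort
Input: [39, 55, 18, 22, 1, 21, 70]
Sorted: [1, 18, 21, 22, 39, 55, 70]

15


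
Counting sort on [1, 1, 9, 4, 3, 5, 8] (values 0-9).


Input: [1, 1, 9, 4, 3, 5, 8]
Counts: [0, 2, 0, 1, 1, 1, 0, 0, 1, 1]

Sorted: [1, 1, 3, 4, 5, 8, 9]


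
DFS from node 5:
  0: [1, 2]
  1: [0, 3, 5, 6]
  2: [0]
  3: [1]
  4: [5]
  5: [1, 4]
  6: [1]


Visit 5, push [4, 1]
Visit 1, push [6, 3, 0]
Visit 0, push [2]
Visit 2, push []
Visit 3, push []
Visit 6, push []
Visit 4, push []

DFS order: [5, 1, 0, 2, 3, 6, 4]


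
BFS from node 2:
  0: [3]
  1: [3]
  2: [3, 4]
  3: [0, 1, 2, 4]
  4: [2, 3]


Visit 2, enqueue [3, 4]
Visit 3, enqueue [0, 1]
Visit 4, enqueue []
Visit 0, enqueue []
Visit 1, enqueue []

BFS order: [2, 3, 4, 0, 1]


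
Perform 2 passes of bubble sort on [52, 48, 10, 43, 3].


Initial: [52, 48, 10, 43, 3]
Pass 1: [48, 10, 43, 3, 52] (4 swaps)
Pass 2: [10, 43, 3, 48, 52] (3 swaps)

After 2 passes: [10, 43, 3, 48, 52]


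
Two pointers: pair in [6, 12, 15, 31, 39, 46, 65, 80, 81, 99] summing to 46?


lo=0(6)+hi=9(99)=105
lo=0(6)+hi=8(81)=87
lo=0(6)+hi=7(80)=86
lo=0(6)+hi=6(65)=71
lo=0(6)+hi=5(46)=52
lo=0(6)+hi=4(39)=45
lo=1(12)+hi=4(39)=51
lo=1(12)+hi=3(31)=43
lo=2(15)+hi=3(31)=46

Yes: 15+31=46


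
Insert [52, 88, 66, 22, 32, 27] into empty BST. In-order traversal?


Insert 52: root
Insert 88: R from 52
Insert 66: R from 52 -> L from 88
Insert 22: L from 52
Insert 32: L from 52 -> R from 22
Insert 27: L from 52 -> R from 22 -> L from 32

In-order: [22, 27, 32, 52, 66, 88]


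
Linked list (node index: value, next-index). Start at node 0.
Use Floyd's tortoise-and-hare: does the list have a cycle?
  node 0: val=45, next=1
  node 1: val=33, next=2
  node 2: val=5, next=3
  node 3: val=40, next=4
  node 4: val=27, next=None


Floyd's tortoise (slow, +1) and hare (fast, +2):
  init: slow=0, fast=0
  step 1: slow=1, fast=2
  step 2: slow=2, fast=4
  step 3: fast -> None, no cycle

Cycle: no


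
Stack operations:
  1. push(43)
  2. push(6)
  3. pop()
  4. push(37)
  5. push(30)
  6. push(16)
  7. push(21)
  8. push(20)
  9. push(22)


push(43) -> [43]
push(6) -> [43, 6]
pop()->6, [43]
push(37) -> [43, 37]
push(30) -> [43, 37, 30]
push(16) -> [43, 37, 30, 16]
push(21) -> [43, 37, 30, 16, 21]
push(20) -> [43, 37, 30, 16, 21, 20]
push(22) -> [43, 37, 30, 16, 21, 20, 22]

Final stack: [43, 37, 30, 16, 21, 20, 22]


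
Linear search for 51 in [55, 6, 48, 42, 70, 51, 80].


i=0: 55!=51
i=1: 6!=51
i=2: 48!=51
i=3: 42!=51
i=4: 70!=51
i=5: 51==51 found!

Found at 5, 6 comps


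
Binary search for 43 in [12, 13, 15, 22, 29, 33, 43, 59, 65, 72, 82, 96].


Step 1: lo=0, hi=11, mid=5, val=33
Step 2: lo=6, hi=11, mid=8, val=65
Step 3: lo=6, hi=7, mid=6, val=43

Found at index 6


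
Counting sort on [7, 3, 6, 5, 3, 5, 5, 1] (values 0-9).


Input: [7, 3, 6, 5, 3, 5, 5, 1]
Counts: [0, 1, 0, 2, 0, 3, 1, 1, 0, 0]

Sorted: [1, 3, 3, 5, 5, 5, 6, 7]


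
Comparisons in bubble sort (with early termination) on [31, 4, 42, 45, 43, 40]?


Algorithm: bubble sort (with early termination)
Input: [31, 4, 42, 45, 43, 40]
Sorted: [4, 31, 40, 42, 43, 45]

14


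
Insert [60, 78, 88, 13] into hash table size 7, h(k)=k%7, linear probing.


Insert 60: h=4 -> slot 4
Insert 78: h=1 -> slot 1
Insert 88: h=4, 1 probes -> slot 5
Insert 13: h=6 -> slot 6

Table: [None, 78, None, None, 60, 88, 13]


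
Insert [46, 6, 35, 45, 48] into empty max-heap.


Insert 46: [46]
Insert 6: [46, 6]
Insert 35: [46, 6, 35]
Insert 45: [46, 45, 35, 6]
Insert 48: [48, 46, 35, 6, 45]

Final heap: [48, 46, 35, 6, 45]


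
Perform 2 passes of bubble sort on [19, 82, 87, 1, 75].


Initial: [19, 82, 87, 1, 75]
Pass 1: [19, 82, 1, 75, 87] (2 swaps)
Pass 2: [19, 1, 75, 82, 87] (2 swaps)

After 2 passes: [19, 1, 75, 82, 87]


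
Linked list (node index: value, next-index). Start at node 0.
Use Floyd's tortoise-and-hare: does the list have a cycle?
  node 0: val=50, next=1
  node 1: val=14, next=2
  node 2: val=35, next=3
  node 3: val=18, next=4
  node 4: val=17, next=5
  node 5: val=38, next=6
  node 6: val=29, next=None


Floyd's tortoise (slow, +1) and hare (fast, +2):
  init: slow=0, fast=0
  step 1: slow=1, fast=2
  step 2: slow=2, fast=4
  step 3: slow=3, fast=6
  step 4: fast -> None, no cycle

Cycle: no


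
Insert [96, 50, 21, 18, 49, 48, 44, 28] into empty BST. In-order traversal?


Insert 96: root
Insert 50: L from 96
Insert 21: L from 96 -> L from 50
Insert 18: L from 96 -> L from 50 -> L from 21
Insert 49: L from 96 -> L from 50 -> R from 21
Insert 48: L from 96 -> L from 50 -> R from 21 -> L from 49
Insert 44: L from 96 -> L from 50 -> R from 21 -> L from 49 -> L from 48
Insert 28: L from 96 -> L from 50 -> R from 21 -> L from 49 -> L from 48 -> L from 44

In-order: [18, 21, 28, 44, 48, 49, 50, 96]


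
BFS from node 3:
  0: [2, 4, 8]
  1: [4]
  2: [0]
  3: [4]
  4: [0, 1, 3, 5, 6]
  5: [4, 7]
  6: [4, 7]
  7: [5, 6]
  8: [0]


Visit 3, enqueue [4]
Visit 4, enqueue [0, 1, 5, 6]
Visit 0, enqueue [2, 8]
Visit 1, enqueue []
Visit 5, enqueue [7]
Visit 6, enqueue []
Visit 2, enqueue []
Visit 8, enqueue []
Visit 7, enqueue []

BFS order: [3, 4, 0, 1, 5, 6, 2, 8, 7]


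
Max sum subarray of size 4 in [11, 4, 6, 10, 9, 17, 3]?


[0:4]: 31
[1:5]: 29
[2:6]: 42
[3:7]: 39

Max: 42 at [2:6]


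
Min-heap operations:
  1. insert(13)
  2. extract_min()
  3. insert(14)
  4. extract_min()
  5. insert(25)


insert(13) -> [13]
extract_min()->13, []
insert(14) -> [14]
extract_min()->14, []
insert(25) -> [25]

Final heap: [25]


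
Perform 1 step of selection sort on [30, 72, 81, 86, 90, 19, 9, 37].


Initial: [30, 72, 81, 86, 90, 19, 9, 37]
Step 1: min=9 at 6
  Swap: [9, 72, 81, 86, 90, 19, 30, 37]

After 1 step: [9, 72, 81, 86, 90, 19, 30, 37]


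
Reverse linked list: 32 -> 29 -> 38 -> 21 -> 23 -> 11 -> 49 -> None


Step 1: curr=32, set curr.next=prev(None) | reversed so far: 32
Step 2: curr=29, set curr.next=prev(32) | reversed so far: 29 -> 32
Step 3: curr=38, set curr.next=prev(29) | reversed so far: 38 -> 29 -> 32
Step 4: curr=21, set curr.next=prev(38) | reversed so far: 21 -> 38 -> 29 -> 32
Step 5: curr=23, set curr.next=prev(21) | reversed so far: 23 -> 21 -> 38 -> 29 -> 32
Step 6: curr=11, set curr.next=prev(23) | reversed so far: 11 -> 23 -> 21 -> 38 -> 29 -> 32
Step 7: curr=49, set curr.next=prev(11) | reversed so far: 49 -> 11 -> 23 -> 21 -> 38 -> 29 -> 32

49 -> 11 -> 23 -> 21 -> 38 -> 29 -> 32 -> None


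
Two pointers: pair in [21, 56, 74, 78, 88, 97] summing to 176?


lo=0(21)+hi=5(97)=118
lo=1(56)+hi=5(97)=153
lo=2(74)+hi=5(97)=171
lo=3(78)+hi=5(97)=175
lo=4(88)+hi=5(97)=185

No pair found


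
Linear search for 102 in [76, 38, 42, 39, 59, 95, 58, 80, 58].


i=0: 76!=102
i=1: 38!=102
i=2: 42!=102
i=3: 39!=102
i=4: 59!=102
i=5: 95!=102
i=6: 58!=102
i=7: 80!=102
i=8: 58!=102

Not found, 9 comps
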